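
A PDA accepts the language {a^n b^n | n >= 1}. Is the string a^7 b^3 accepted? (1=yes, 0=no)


Language requires equal numbers of a's and b's
PDA pushes for each 'a', pops for each 'b'
Number of a's = 7
Number of b's = 3
7 != 3 -> Reject

0


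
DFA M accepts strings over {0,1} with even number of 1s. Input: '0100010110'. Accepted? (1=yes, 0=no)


DFA has 2 states: q_even (start, accept=yes) and q_odd
Processing string '0100010110' character by character:
  Position 0: read '0', 1-count=0 -> q_even (no change)
  Position 1: read '1', 1-count=1 -> q_odd
  Position 2: read '0', 1-count=1 -> q_odd (no change)
  Position 3: read '0', 1-count=1 -> q_odd (no change)
  Position 4: read '0', 1-count=1 -> q_odd (no change)
  Position 5: read '1', 1-count=2 -> q_even
  Position 6: read '0', 1-count=2 -> q_even (no change)
  Position 7: read '1', 1-count=3 -> q_odd
  Position 8: read '1', 1-count=4 -> q_even
  Position 9: read '0', 1-count=4 -> q_even (no change)
Final state: q_even, total 1s = 4 (even); the DFA requires an even count -> accept

1


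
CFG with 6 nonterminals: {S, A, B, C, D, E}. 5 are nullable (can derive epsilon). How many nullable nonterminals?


Nonterminals: {S, A, B, C, D, E}
A nonterminal is nullable if it can derive epsilon
Counting nullable nonterminals: 5
Total nullable = 5

5


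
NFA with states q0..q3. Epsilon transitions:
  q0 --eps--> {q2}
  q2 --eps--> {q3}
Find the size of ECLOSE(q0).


Starting from q0
Initialize closure = {q0}
Follow epsilon from q0 -> add q2
Follow epsilon from q2 -> add q3
Final closure: {q0, q2, q3}
Size = 3

3


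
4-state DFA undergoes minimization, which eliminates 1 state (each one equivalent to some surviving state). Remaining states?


Original DFA: 4 states
Redundant states removed: 1
Minimized states = original - removed
= 4 - 1
= 3

3


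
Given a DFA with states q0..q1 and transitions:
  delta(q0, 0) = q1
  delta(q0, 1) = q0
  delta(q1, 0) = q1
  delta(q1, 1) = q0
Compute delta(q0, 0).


Looking up transition function:
delta(q0, 0) in the table
Row: q0, Column: 0
Result: q1

q1


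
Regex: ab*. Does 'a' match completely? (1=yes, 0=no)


Pattern: ab*
String: 'a'
Pattern requires: exactly one 'a' followed by zero or more 'b's
First char is 'a' -> OK
Rest '': all b's? Yes
Result: 1

1


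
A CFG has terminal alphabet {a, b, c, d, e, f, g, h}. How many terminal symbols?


Terminal symbols: a, b, c, d, e, f, g, h
Counting each: a (#1), b (#2), c (#3), d (#4), e (#5), f (#6), g (#7), h (#8)
Total = 8

8


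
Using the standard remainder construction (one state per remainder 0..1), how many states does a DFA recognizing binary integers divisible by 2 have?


Divisibility by 2 is tracked via the remainder mod 2: 0, 1, ..., 1
The construction assigns one state to each remainder
Number of remainders = 2

2


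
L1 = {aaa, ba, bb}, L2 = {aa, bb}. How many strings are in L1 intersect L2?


L1 = {aaa, ba, bb}
L2 = {aa, bb}
Checking each string in L1 against L2:
  'aaa': in L2? No
  'ba': in L2? No
  'bb': in L2? Yes
Intersection = {bb}
|L1 ∩ L2| = 1

1


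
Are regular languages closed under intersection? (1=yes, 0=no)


Regular languages are closed under:
- Union (DFA product construction)
- Intersection (DFA product construction)
- Complement (swap accept/reject states)
- Concatenation (NFA construction)
- Kleene star (NFA construction)
intersection is in this list
Therefore: closed

1


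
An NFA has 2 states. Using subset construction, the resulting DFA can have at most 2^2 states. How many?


NFA has 2 states
Subset construction: each DFA state = subset of NFA states
Maximum subsets = 2^2
2^2 = 4

4


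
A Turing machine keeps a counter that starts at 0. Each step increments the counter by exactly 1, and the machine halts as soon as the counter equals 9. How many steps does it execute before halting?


Counter starts at 0. Counting sequence:
  Step 1: counter = 1
  Step 2: counter = 2
  Step 3: counter = 3
  Step 4: counter = 4
  Step 5: counter = 5
  Step 6: counter = 6
  ...
  Step 9: counter = 9
Counter reached 9 -> halt
Total steps = 9

9


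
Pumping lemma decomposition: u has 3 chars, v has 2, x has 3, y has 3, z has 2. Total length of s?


|s| = |u| + |v| + |x| + |y| + |z|
= 3 + 2 + 3 + 3 + 2
= 5 + 3 + 5
= 8 + 5
= 13

13


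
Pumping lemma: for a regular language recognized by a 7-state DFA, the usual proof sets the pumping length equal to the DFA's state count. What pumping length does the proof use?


Pumping lemma for regular languages (standard proof):
Take p = |Q|, the number of DFA states.
Any string of length >= |Q| passes through |Q|+1 states while reading its first |Q| symbols,
so by pigeonhole some state repeats, giving the loop that can be pumped.
Here |Q| = 7
Therefore the proof uses p = 7

7


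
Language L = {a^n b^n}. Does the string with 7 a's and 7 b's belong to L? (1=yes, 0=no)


Language requires equal numbers of a's and b's
PDA pushes for each 'a', pops for each 'b'
Number of a's = 7
Number of b's = 7
7 == 7 -> Accept

1


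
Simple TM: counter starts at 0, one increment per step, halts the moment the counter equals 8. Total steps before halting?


Counter starts at 0. Counting sequence:
  Step 1: counter = 1
  Step 2: counter = 2
  Step 3: counter = 3
  Step 4: counter = 4
  Step 5: counter = 5
  Step 6: counter = 6
  Step 7: counter = 7
  Step 8: counter = 8
Counter reached 8 -> halt
Total steps = 8

8


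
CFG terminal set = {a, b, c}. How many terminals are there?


Terminal symbols: a, b, c
Counting each: a (#1), b (#2), c (#3)
Total = 3

3


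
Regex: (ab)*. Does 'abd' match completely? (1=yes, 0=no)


Pattern: (ab)*
String: 'abd'
Pattern requires: zero or more repetitions of 'ab'
Length 3 is odd -> cannot be (ab)* -> no match
Result: 0

0


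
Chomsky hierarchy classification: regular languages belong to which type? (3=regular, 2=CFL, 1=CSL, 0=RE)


Chomsky hierarchy levels:
  Type 3: Regular (DFA/NFA/regex)
  Type 2: Context-free (PDA)
  Type 1: Context-sensitive
  Type 0: Recursively enumerable (TM)
'regular' corresponds to Type 3

3


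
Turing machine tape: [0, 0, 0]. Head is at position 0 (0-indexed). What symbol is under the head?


Tape: [0, 0, 0]
Positions: 0 1 2
Values:    0 0 0
Head at position 0
tape[0] = 0

0


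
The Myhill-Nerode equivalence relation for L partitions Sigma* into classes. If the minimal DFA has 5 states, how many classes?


Myhill-Nerode theorem:
Number of equivalence classes = number of states in minimal DFA
Minimal DFA states = 5
Therefore equivalence classes = 5

5


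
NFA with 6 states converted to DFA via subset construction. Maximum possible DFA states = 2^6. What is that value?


NFA has 6 states
Subset construction: each DFA state = subset of NFA states
Maximum subsets = 2^6
2^6 = 64

64


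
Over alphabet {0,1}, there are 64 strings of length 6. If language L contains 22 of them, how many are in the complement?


Alphabet: {0,1}
String length: 6
Total strings of length 6 = 2^6 = 64
Strings in L = 22
Complement = total - |L|
= 64 - 22
= 42

42


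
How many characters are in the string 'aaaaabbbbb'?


String: 'aaaaabbbbb'
Counting characters:
  'a' appears 5 time(s)
  'b' appears 5 time(s)
Total length = 5 + 5 = 10

10


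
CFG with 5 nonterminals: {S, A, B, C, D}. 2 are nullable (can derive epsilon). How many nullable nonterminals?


Nonterminals: {S, A, B, C, D}
A nonterminal is nullable if it can derive epsilon
Counting nullable nonterminals: 2
Total nullable = 2

2


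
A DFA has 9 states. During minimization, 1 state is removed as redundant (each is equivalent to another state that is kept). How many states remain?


Original DFA: 9 states
Redundant states removed: 1
Minimized states = original - removed
= 9 - 1
= 8

8


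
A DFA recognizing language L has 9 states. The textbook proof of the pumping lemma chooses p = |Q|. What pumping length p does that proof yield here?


Pumping lemma for regular languages (standard proof):
Take p = |Q|, the number of DFA states.
Any string of length >= |Q| passes through |Q|+1 states while reading its first |Q| symbols,
so by pigeonhole some state repeats, giving the loop that can be pumped.
Here |Q| = 9
Therefore the proof uses p = 9

9


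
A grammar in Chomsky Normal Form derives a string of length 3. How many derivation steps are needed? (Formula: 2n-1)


Chomsky Normal Form derivation:
String length n = 3
Each step either:
  - Splits a nonterminal into two (n-1 such steps)
  - Converts a nonterminal to terminal (n such steps)
Total = (n-1) + n = 2n - 1
= 2(3) - 1
= 6 - 1
= 5

5


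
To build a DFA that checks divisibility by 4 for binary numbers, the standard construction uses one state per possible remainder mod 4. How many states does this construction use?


Divisibility by 4 is tracked via the remainder mod 4: 0, 1, ..., 3
The construction assigns one state to each remainder
Number of remainders = 4

4


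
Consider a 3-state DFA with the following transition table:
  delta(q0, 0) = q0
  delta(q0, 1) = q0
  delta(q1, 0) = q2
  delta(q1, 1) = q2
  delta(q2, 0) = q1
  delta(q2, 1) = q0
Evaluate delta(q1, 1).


Looking up transition function:
delta(q1, 1) in the table
Row: q1, Column: 1
Result: q2

q2


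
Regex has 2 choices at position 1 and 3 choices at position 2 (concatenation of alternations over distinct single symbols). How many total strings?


First group: 2 alternatives
Second group: 3 alternatives
Concatenation: each choice from group 1 pairs with each from group 2
Total = 2 x 3 = 6

6


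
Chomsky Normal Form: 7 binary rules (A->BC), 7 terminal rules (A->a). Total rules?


CNF allows two rule forms:
  A -> BC (binary): 7 rules
  A -> a (terminal): 7 rules
Total = 7 + 7 = 14

14


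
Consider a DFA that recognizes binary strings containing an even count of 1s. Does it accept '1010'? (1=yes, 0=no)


DFA has 2 states: q_even (start, accept=yes) and q_odd
Processing string '1010' character by character:
  Position 0: read '1', 1-count=1 -> q_odd
  Position 1: read '0', 1-count=1 -> q_odd (no change)
  Position 2: read '1', 1-count=2 -> q_even
  Position 3: read '0', 1-count=2 -> q_even (no change)
Final state: q_even, total 1s = 2 (even); the DFA requires an even count -> accept

1


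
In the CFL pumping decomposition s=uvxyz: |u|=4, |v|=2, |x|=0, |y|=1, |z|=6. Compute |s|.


|s| = |u| + |v| + |x| + |y| + |z|
= 4 + 2 + 0 + 1 + 6
= 6 + 0 + 7
= 6 + 7
= 13

13


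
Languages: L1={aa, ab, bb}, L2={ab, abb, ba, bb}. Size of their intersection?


L1 = {aa, ab, bb}
L2 = {ab, abb, ba, bb}
Checking each string in L1 against L2:
  'aa': in L2? No
  'ab': in L2? Yes
  'bb': in L2? Yes
Intersection = {ab, bb}
|L1 ∩ L2| = 2

2


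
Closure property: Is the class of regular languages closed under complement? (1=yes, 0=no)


Regular languages are closed under all standard operations:
- Union: Yes (product construction)
- Intersection: Yes (product construction)
- Complement: Yes (swap accept/reject)
- Concatenation: Yes (NFA construction)
Operation: complement -> Closed

1


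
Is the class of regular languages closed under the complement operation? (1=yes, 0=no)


Regular languages are closed under:
- Union (DFA product construction)
- Intersection (DFA product construction)
- Complement (swap accept/reject states)
- Concatenation (NFA construction)
- Kleene star (NFA construction)
complement is in this list
Therefore: closed

1


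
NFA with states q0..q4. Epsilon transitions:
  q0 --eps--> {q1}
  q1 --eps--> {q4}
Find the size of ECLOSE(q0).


Starting from q0
Initialize closure = {q0}
Follow epsilon from q0 -> add q1
Follow epsilon from q1 -> add q4
Final closure: {q0, q1, q4}
Size = 3

3


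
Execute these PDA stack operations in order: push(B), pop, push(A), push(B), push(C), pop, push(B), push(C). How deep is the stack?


Tracing stack operations:
  push(B) -> stack = [B], depth=1
  pop -> removed B, stack = [], depth=0
  push(A) -> stack = [A], depth=1
  push(B) -> stack = [A,B], depth=2
  push(C) -> stack = [A,B,C], depth=3
  pop -> removed C, stack = [A,B], depth=2
  push(B) -> stack = [A,B,B], depth=3
  push(C) -> stack = [A,B,B,C], depth=4
Final depth = 4

4


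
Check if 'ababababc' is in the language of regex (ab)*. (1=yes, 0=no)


Pattern: (ab)*
String: 'ababababc'
Pattern requires: zero or more repetitions of 'ab'
Length 9 is odd -> cannot be (ab)* -> no match
Result: 0

0


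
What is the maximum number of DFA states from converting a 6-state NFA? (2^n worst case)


NFA has 6 states
Subset construction: each DFA state = subset of NFA states
Maximum subsets = 2^6
2^6 = 64

64


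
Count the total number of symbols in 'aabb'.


String: 'aabb'
Counting characters:
  'a' appears 2 time(s)
  'b' appears 2 time(s)
Total length = 2 + 2 = 4

4


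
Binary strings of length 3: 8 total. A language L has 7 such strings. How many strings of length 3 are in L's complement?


Alphabet: {0,1}
String length: 3
Total strings of length 3 = 2^3 = 8
Strings in L = 7
Complement = total - |L|
= 8 - 7
= 1

1


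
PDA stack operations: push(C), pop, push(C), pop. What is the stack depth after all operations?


Tracing stack operations:
  push(C) -> stack = [C], depth=1
  pop -> removed C, stack = [], depth=0
  push(C) -> stack = [C], depth=1
  pop -> removed C, stack = [], depth=0
Final depth = 0

0


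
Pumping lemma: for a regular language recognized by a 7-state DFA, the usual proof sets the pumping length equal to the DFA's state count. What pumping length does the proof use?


Pumping lemma for regular languages (standard proof):
Take p = |Q|, the number of DFA states.
Any string of length >= |Q| passes through |Q|+1 states while reading its first |Q| symbols,
so by pigeonhole some state repeats, giving the loop that can be pumped.
Here |Q| = 7
Therefore the proof uses p = 7

7


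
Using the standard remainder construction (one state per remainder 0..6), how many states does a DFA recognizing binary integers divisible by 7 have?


Divisibility by 7 is tracked via the remainder mod 7: 0, 1, ..., 6
The construction assigns one state to each remainder
Number of remainders = 7

7


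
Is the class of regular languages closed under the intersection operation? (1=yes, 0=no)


Regular languages are closed under:
- Union (DFA product construction)
- Intersection (DFA product construction)
- Complement (swap accept/reject states)
- Concatenation (NFA construction)
- Kleene star (NFA construction)
intersection is in this list
Therefore: closed

1


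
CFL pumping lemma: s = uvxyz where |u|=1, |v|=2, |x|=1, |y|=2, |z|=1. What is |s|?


|s| = |u| + |v| + |x| + |y| + |z|
= 1 + 2 + 1 + 2 + 1
= 3 + 1 + 3
= 4 + 3
= 7

7


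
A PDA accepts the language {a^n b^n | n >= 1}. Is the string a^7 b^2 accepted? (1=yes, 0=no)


Language requires equal numbers of a's and b's
PDA pushes for each 'a', pops for each 'b'
Number of a's = 7
Number of b's = 2
7 != 2 -> Reject

0


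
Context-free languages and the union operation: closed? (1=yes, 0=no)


CFL closure properties:
  Closed under: union, concatenation, Kleene star
  NOT closed under: intersection, complement
Operation 'union' is in closed list -> Yes (closed)

1


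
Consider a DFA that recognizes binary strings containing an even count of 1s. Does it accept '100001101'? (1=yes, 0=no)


DFA has 2 states: q_even (start, accept=yes) and q_odd
Processing string '100001101' character by character:
  Position 0: read '1', 1-count=1 -> q_odd
  Position 1: read '0', 1-count=1 -> q_odd (no change)
  Position 2: read '0', 1-count=1 -> q_odd (no change)
  Position 3: read '0', 1-count=1 -> q_odd (no change)
  Position 4: read '0', 1-count=1 -> q_odd (no change)
  Position 5: read '1', 1-count=2 -> q_even
  Position 6: read '1', 1-count=3 -> q_odd
  Position 7: read '0', 1-count=3 -> q_odd (no change)
  Position 8: read '1', 1-count=4 -> q_even
Final state: q_even, total 1s = 4 (even); the DFA requires an even count -> accept

1


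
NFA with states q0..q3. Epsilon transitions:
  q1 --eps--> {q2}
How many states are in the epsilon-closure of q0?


Starting from q0
Initialize closure = {q0}
q0 has no outgoing epsilon transitions -> nothing to add
Final closure: {q0}
Size = 1

1


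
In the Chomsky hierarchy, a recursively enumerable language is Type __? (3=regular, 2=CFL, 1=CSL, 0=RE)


Chomsky hierarchy levels:
  Type 3: Regular (DFA/NFA/regex)
  Type 2: Context-free (PDA)
  Type 1: Context-sensitive
  Type 0: Recursively enumerable (TM)
'recursively enumerable' corresponds to Type 0

0


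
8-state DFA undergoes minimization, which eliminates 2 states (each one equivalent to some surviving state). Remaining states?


Original DFA: 8 states
Redundant states removed: 2
Minimized states = original - removed
= 8 - 2
= 6

6


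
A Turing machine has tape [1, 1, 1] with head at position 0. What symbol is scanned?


Tape: [1, 1, 1]
Positions: 0 1 2
Values:    1 1 1
Head at position 0
tape[0] = 1

1


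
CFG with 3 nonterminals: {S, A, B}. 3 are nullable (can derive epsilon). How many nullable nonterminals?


Nonterminals: {S, A, B}
A nonterminal is nullable if it can derive epsilon
Counting nullable nonterminals: 3
Total nullable = 3

3


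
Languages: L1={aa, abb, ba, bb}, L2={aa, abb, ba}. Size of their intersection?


L1 = {aa, abb, ba, bb}
L2 = {aa, abb, ba}
Checking each string in L1 against L2:
  'aa': in L2? Yes
  'abb': in L2? Yes
  'ba': in L2? Yes
  'bb': in L2? No
Intersection = {aa, abb, ba}
|L1 ∩ L2| = 3

3


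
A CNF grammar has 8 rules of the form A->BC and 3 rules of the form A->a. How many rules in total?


CNF allows two rule forms:
  A -> BC (binary): 8 rules
  A -> a (terminal): 3 rules
Total = 8 + 3 = 11

11


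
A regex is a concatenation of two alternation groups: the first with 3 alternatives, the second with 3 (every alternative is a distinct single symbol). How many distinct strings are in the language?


First group: 3 alternatives
Second group: 3 alternatives
Concatenation: each choice from group 1 pairs with each from group 2
Total = 3 x 3 = 9

9


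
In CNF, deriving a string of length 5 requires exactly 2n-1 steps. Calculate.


Chomsky Normal Form derivation:
String length n = 5
Each step either:
  - Splits a nonterminal into two (n-1 such steps)
  - Converts a nonterminal to terminal (n such steps)
Total = (n-1) + n = 2n - 1
= 2(5) - 1
= 10 - 1
= 9

9


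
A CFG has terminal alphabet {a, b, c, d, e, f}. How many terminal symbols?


Terminal symbols: a, b, c, d, e, f
Counting each: a (#1), b (#2), c (#3), d (#4), e (#5), f (#6)
Total = 6

6


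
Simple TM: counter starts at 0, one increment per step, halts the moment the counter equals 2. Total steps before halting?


Counter starts at 0. Counting sequence:
  Step 1: counter = 1
  Step 2: counter = 2
Counter reached 2 -> halt
Total steps = 2

2


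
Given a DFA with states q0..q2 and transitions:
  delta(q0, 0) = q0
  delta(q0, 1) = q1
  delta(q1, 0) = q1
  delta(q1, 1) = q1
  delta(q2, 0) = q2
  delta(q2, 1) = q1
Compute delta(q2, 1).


Looking up transition function:
delta(q2, 1) in the table
Row: q2, Column: 1
Result: q1

q1


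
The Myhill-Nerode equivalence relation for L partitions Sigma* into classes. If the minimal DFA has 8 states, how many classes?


Myhill-Nerode theorem:
Number of equivalence classes = number of states in minimal DFA
Minimal DFA states = 8
Therefore equivalence classes = 8

8


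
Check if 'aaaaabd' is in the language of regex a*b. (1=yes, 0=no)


Pattern: a*b
String: 'aaaaabd'
Pattern requires: zero or more 'a's followed by exactly one 'b'
Found 5 leading 'a's
Remaining: 'bd'
Remaining is not 'b' -> no match
Result: 0

0


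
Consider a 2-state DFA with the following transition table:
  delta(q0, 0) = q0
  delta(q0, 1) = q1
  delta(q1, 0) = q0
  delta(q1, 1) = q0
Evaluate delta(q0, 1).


Looking up transition function:
delta(q0, 1) in the table
Row: q0, Column: 1
Result: q1

q1


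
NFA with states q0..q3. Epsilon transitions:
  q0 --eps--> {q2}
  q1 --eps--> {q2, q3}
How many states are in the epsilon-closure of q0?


Starting from q0
Initialize closure = {q0}
Follow epsilon from q0 -> add q2
Final closure: {q0, q2}
Size = 2

2


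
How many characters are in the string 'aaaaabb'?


String: 'aaaaabb'
Counting characters:
  'a' appears 5 time(s)
  'b' appears 2 time(s)
Total length = 5 + 2 = 7

7


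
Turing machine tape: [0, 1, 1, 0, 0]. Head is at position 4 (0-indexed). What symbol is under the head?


Tape: [0, 1, 1, 0, 0]
Positions: 0 1 2 3 4
Values:    0 1 1 0 0
Head at position 4
tape[4] = 0

0


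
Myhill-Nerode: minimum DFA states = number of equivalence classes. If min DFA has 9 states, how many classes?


Myhill-Nerode theorem:
Number of equivalence classes = number of states in minimal DFA
Minimal DFA states = 9
Therefore equivalence classes = 9

9


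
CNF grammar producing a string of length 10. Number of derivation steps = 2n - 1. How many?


Chomsky Normal Form derivation:
String length n = 10
Each step either:
  - Splits a nonterminal into two (n-1 such steps)
  - Converts a nonterminal to terminal (n such steps)
Total = (n-1) + n = 2n - 1
= 2(10) - 1
= 20 - 1
= 19

19


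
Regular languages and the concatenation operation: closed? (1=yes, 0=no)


Regular languages are closed under all standard operations:
- Union: Yes (product construction)
- Intersection: Yes (product construction)
- Complement: Yes (swap accept/reject)
- Concatenation: Yes (NFA construction)
Operation: concatenation -> Closed

1


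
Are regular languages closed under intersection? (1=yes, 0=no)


Regular languages are closed under:
- Union (DFA product construction)
- Intersection (DFA product construction)
- Complement (swap accept/reject states)
- Concatenation (NFA construction)
- Kleene star (NFA construction)
intersection is in this list
Therefore: closed

1


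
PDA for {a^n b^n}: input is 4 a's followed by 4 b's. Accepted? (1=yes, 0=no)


Language requires equal numbers of a's and b's
PDA pushes for each 'a', pops for each 'b'
Number of a's = 4
Number of b's = 4
4 == 4 -> Accept

1


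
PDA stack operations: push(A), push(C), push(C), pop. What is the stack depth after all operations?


Tracing stack operations:
  push(A) -> stack = [A], depth=1
  push(C) -> stack = [A,C], depth=2
  push(C) -> stack = [A,C,C], depth=3
  pop -> removed C, stack = [A,C], depth=2
Final depth = 2

2


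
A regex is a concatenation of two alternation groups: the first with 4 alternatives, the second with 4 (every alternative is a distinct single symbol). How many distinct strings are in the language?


First group: 4 alternatives
Second group: 4 alternatives
Concatenation: each choice from group 1 pairs with each from group 2
Total = 4 x 4 = 16

16


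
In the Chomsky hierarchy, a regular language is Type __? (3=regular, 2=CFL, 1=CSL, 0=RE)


Chomsky hierarchy levels:
  Type 3: Regular (DFA/NFA/regex)
  Type 2: Context-free (PDA)
  Type 1: Context-sensitive
  Type 0: Recursively enumerable (TM)
'regular' corresponds to Type 3

3


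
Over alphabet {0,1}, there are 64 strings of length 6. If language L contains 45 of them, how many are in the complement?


Alphabet: {0,1}
String length: 6
Total strings of length 6 = 2^6 = 64
Strings in L = 45
Complement = total - |L|
= 64 - 45
= 19

19


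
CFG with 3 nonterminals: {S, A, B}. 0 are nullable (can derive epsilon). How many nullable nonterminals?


Nonterminals: {S, A, B}
A nonterminal is nullable if it can derive epsilon
Counting nullable nonterminals: 0
Total nullable = 0

0


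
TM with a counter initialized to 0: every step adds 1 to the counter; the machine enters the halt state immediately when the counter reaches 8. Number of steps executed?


Counter starts at 0. Counting sequence:
  Step 1: counter = 1
  Step 2: counter = 2
  Step 3: counter = 3
  Step 4: counter = 4
  Step 5: counter = 5
  Step 6: counter = 6
  Step 7: counter = 7
  Step 8: counter = 8
Counter reached 8 -> halt
Total steps = 8

8


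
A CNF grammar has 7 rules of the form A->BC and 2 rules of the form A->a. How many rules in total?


CNF allows two rule forms:
  A -> BC (binary): 7 rules
  A -> a (terminal): 2 rules
Total = 7 + 2 = 9

9


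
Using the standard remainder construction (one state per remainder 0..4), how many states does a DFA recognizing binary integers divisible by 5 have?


Divisibility by 5 is tracked via the remainder mod 5: 0, 1, ..., 4
The construction assigns one state to each remainder
Number of remainders = 5

5


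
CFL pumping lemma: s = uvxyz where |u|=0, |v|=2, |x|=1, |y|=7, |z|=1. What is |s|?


|s| = |u| + |v| + |x| + |y| + |z|
= 0 + 2 + 1 + 7 + 1
= 2 + 1 + 8
= 3 + 8
= 11

11


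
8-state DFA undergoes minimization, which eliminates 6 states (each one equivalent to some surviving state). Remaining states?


Original DFA: 8 states
Redundant states removed: 6
Minimized states = original - removed
= 8 - 6
= 2

2


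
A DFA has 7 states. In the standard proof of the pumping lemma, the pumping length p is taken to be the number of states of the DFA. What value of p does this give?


Pumping lemma for regular languages (standard proof):
Take p = |Q|, the number of DFA states.
Any string of length >= |Q| passes through |Q|+1 states while reading its first |Q| symbols,
so by pigeonhole some state repeats, giving the loop that can be pumped.
Here |Q| = 7
Therefore the proof uses p = 7

7


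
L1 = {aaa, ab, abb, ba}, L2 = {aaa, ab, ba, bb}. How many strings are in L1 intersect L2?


L1 = {aaa, ab, abb, ba}
L2 = {aaa, ab, ba, bb}
Checking each string in L1 against L2:
  'aaa': in L2? Yes
  'ab': in L2? Yes
  'abb': in L2? No
  'ba': in L2? Yes
Intersection = {aaa, ab, ba}
|L1 ∩ L2| = 3

3


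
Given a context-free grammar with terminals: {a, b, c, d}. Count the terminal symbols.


Terminal symbols: a, b, c, d
Counting each: a (#1), b (#2), c (#3), d (#4)
Total = 4

4


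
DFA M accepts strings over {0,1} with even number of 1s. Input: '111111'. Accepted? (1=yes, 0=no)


DFA has 2 states: q_even (start, accept=yes) and q_odd
Processing string '111111' character by character:
  Position 0: read '1', 1-count=1 -> q_odd
  Position 1: read '1', 1-count=2 -> q_even
  Position 2: read '1', 1-count=3 -> q_odd
  Position 3: read '1', 1-count=4 -> q_even
  Position 4: read '1', 1-count=5 -> q_odd
  Position 5: read '1', 1-count=6 -> q_even
Final state: q_even, total 1s = 6 (even); the DFA requires an even count -> accept

1


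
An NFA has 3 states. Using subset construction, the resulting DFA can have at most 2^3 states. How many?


NFA has 3 states
Subset construction: each DFA state = subset of NFA states
Maximum subsets = 2^3
2^3 = 8

8


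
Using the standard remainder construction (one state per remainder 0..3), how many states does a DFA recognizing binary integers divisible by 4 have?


Divisibility by 4 is tracked via the remainder mod 4: 0, 1, ..., 3
The construction assigns one state to each remainder
Number of remainders = 4

4


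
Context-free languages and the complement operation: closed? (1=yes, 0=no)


CFL closure properties:
  Closed under: union, concatenation, Kleene star
  NOT closed under: intersection, complement
Operation 'complement' is in not-closed list -> No (not closed)

0


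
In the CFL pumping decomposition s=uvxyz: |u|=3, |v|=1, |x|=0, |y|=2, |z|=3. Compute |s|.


|s| = |u| + |v| + |x| + |y| + |z|
= 3 + 1 + 0 + 2 + 3
= 4 + 0 + 5
= 4 + 5
= 9

9


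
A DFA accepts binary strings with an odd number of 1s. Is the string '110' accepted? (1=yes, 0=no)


DFA has 2 states: q_even (start, accept=no) and q_odd
Processing string '110' character by character:
  Position 0: read '1', 1-count=1 -> q_odd
  Position 1: read '1', 1-count=2 -> q_even
  Position 2: read '0', 1-count=2 -> q_even (no change)
Final state: q_even, total 1s = 2 (even); the DFA requires an odd count -> reject

0


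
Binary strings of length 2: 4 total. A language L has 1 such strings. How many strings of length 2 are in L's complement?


Alphabet: {0,1}
String length: 2
Total strings of length 2 = 2^2 = 4
Strings in L = 1
Complement = total - |L|
= 4 - 1
= 3

3


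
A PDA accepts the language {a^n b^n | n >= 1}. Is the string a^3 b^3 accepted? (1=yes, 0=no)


Language requires equal numbers of a's and b's
PDA pushes for each 'a', pops for each 'b'
Number of a's = 3
Number of b's = 3
3 == 3 -> Accept

1


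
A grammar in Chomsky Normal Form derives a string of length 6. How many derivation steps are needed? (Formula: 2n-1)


Chomsky Normal Form derivation:
String length n = 6
Each step either:
  - Splits a nonterminal into two (n-1 such steps)
  - Converts a nonterminal to terminal (n such steps)
Total = (n-1) + n = 2n - 1
= 2(6) - 1
= 12 - 1
= 11

11


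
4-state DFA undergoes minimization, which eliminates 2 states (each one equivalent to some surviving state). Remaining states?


Original DFA: 4 states
Redundant states removed: 2
Minimized states = original - removed
= 4 - 2
= 2

2


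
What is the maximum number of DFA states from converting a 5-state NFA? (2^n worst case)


NFA has 5 states
Subset construction: each DFA state = subset of NFA states
Maximum subsets = 2^5
2^5 = 32

32


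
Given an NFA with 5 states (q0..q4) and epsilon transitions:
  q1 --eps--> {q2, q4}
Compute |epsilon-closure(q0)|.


Starting from q0
Initialize closure = {q0}
q0 has no outgoing epsilon transitions -> nothing to add
Final closure: {q0}
Size = 1

1


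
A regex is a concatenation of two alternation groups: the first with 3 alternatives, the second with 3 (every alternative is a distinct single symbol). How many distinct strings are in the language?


First group: 3 alternatives
Second group: 3 alternatives
Concatenation: each choice from group 1 pairs with each from group 2
Total = 3 x 3 = 9

9


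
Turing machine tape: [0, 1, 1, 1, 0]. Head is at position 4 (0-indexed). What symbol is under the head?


Tape: [0, 1, 1, 1, 0]
Positions: 0 1 2 3 4
Values:    0 1 1 1 0
Head at position 4
tape[4] = 0

0


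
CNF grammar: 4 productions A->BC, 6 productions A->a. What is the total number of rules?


CNF allows two rule forms:
  A -> BC (binary): 4 rules
  A -> a (terminal): 6 rules
Total = 4 + 6 = 10

10


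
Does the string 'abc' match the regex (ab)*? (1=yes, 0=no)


Pattern: (ab)*
String: 'abc'
Pattern requires: zero or more repetitions of 'ab'
Length 3 is odd -> cannot be (ab)* -> no match
Result: 0

0


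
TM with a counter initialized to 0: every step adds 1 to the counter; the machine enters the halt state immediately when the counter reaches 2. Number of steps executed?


Counter starts at 0. Counting sequence:
  Step 1: counter = 1
  Step 2: counter = 2
Counter reached 2 -> halt
Total steps = 2

2


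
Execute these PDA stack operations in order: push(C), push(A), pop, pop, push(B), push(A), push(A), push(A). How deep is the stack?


Tracing stack operations:
  push(C) -> stack = [C], depth=1
  push(A) -> stack = [C,A], depth=2
  pop -> removed A, stack = [C], depth=1
  pop -> removed C, stack = [], depth=0
  push(B) -> stack = [B], depth=1
  push(A) -> stack = [B,A], depth=2
  push(A) -> stack = [B,A,A], depth=3
  push(A) -> stack = [B,A,A,A], depth=4
Final depth = 4

4


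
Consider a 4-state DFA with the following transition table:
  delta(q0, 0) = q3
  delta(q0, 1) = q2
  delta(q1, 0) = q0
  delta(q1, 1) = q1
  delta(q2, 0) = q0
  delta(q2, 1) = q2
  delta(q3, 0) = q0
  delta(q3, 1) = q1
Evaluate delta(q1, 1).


Looking up transition function:
delta(q1, 1) in the table
Row: q1, Column: 1
Result: q1

q1


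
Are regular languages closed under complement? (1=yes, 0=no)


Regular languages are closed under:
- Union (DFA product construction)
- Intersection (DFA product construction)
- Complement (swap accept/reject states)
- Concatenation (NFA construction)
- Kleene star (NFA construction)
complement is in this list
Therefore: closed

1


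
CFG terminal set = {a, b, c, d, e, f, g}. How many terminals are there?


Terminal symbols: a, b, c, d, e, f, g
Counting each: a (#1), b (#2), c (#3), d (#4), e (#5), f (#6), g (#7)
Total = 7

7


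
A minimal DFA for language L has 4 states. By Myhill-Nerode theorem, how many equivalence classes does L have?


Myhill-Nerode theorem:
Number of equivalence classes = number of states in minimal DFA
Minimal DFA states = 4
Therefore equivalence classes = 4

4


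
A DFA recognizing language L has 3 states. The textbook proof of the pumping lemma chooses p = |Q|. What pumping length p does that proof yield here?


Pumping lemma for regular languages (standard proof):
Take p = |Q|, the number of DFA states.
Any string of length >= |Q| passes through |Q|+1 states while reading its first |Q| symbols,
so by pigeonhole some state repeats, giving the loop that can be pumped.
Here |Q| = 3
Therefore the proof uses p = 3

3


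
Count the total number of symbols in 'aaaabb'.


String: 'aaaabb'
Counting characters:
  'a' appears 4 time(s)
  'b' appears 2 time(s)
Total length = 4 + 2 = 6

6


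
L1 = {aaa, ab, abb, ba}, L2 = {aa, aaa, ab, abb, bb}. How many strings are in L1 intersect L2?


L1 = {aaa, ab, abb, ba}
L2 = {aa, aaa, ab, abb, bb}
Checking each string in L1 against L2:
  'aaa': in L2? Yes
  'ab': in L2? Yes
  'abb': in L2? Yes
  'ba': in L2? No
Intersection = {aaa, ab, abb}
|L1 ∩ L2| = 3

3


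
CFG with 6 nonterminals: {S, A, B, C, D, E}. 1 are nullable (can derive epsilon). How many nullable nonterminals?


Nonterminals: {S, A, B, C, D, E}
A nonterminal is nullable if it can derive epsilon
Counting nullable nonterminals: 1
Total nullable = 1

1


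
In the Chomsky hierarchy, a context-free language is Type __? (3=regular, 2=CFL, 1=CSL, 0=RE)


Chomsky hierarchy levels:
  Type 3: Regular (DFA/NFA/regex)
  Type 2: Context-free (PDA)
  Type 1: Context-sensitive
  Type 0: Recursively enumerable (TM)
'context-free' corresponds to Type 2

2


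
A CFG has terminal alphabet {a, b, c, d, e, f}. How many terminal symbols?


Terminal symbols: a, b, c, d, e, f
Counting each: a (#1), b (#2), c (#3), d (#4), e (#5), f (#6)
Total = 6

6


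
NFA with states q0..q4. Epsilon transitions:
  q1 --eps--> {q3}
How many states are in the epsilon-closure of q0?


Starting from q0
Initialize closure = {q0}
q0 has no outgoing epsilon transitions -> nothing to add
Final closure: {q0}
Size = 1

1


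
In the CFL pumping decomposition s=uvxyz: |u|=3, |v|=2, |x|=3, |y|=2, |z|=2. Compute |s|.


|s| = |u| + |v| + |x| + |y| + |z|
= 3 + 2 + 3 + 2 + 2
= 5 + 3 + 4
= 8 + 4
= 12

12


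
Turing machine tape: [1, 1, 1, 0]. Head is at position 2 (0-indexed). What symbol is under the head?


Tape: [1, 1, 1, 0]
Positions: 0 1 2 3
Values:    1 1 1 0
Head at position 2
tape[2] = 1

1


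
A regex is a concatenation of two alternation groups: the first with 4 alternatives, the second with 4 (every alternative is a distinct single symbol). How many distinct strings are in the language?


First group: 4 alternatives
Second group: 4 alternatives
Concatenation: each choice from group 1 pairs with each from group 2
Total = 4 x 4 = 16

16


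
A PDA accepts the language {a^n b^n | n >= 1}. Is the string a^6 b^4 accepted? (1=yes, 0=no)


Language requires equal numbers of a's and b's
PDA pushes for each 'a', pops for each 'b'
Number of a's = 6
Number of b's = 4
6 != 4 -> Reject

0


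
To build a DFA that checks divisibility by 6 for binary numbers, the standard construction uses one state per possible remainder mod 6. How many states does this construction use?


Divisibility by 6 is tracked via the remainder mod 6: 0, 1, ..., 5
The construction assigns one state to each remainder
Number of remainders = 6

6


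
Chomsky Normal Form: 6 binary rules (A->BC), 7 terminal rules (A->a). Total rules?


CNF allows two rule forms:
  A -> BC (binary): 6 rules
  A -> a (terminal): 7 rules
Total = 6 + 7 = 13

13


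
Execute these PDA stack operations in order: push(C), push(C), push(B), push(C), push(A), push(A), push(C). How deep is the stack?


Tracing stack operations:
  push(C) -> stack = [C], depth=1
  push(C) -> stack = [C,C], depth=2
  push(B) -> stack = [C,C,B], depth=3
  push(C) -> stack = [C,C,B,C], depth=4
  push(A) -> stack = [C,C,B,C,A], depth=5
  push(A) -> stack = [C,C,B,C,A,A], depth=6
  push(C) -> stack = [C,C,B,C,A,A,C], depth=7
Final depth = 7

7


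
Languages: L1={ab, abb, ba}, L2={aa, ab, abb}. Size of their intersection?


L1 = {ab, abb, ba}
L2 = {aa, ab, abb}
Checking each string in L1 against L2:
  'ab': in L2? Yes
  'abb': in L2? Yes
  'ba': in L2? No
Intersection = {ab, abb}
|L1 ∩ L2| = 2

2


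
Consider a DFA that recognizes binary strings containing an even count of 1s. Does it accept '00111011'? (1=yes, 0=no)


DFA has 2 states: q_even (start, accept=yes) and q_odd
Processing string '00111011' character by character:
  Position 0: read '0', 1-count=0 -> q_even (no change)
  Position 1: read '0', 1-count=0 -> q_even (no change)
  Position 2: read '1', 1-count=1 -> q_odd
  Position 3: read '1', 1-count=2 -> q_even
  Position 4: read '1', 1-count=3 -> q_odd
  Position 5: read '0', 1-count=3 -> q_odd (no change)
  Position 6: read '1', 1-count=4 -> q_even
  Position 7: read '1', 1-count=5 -> q_odd
Final state: q_odd, total 1s = 5 (odd); the DFA requires an even count -> reject

0


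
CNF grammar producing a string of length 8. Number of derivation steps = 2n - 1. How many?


Chomsky Normal Form derivation:
String length n = 8
Each step either:
  - Splits a nonterminal into two (n-1 such steps)
  - Converts a nonterminal to terminal (n such steps)
Total = (n-1) + n = 2n - 1
= 2(8) - 1
= 16 - 1
= 15

15


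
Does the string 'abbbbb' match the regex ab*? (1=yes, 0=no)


Pattern: ab*
String: 'abbbbb'
Pattern requires: exactly one 'a' followed by zero or more 'b's
First char is 'a' -> OK
Rest 'bbbbb': all b's? Yes
Result: 1

1


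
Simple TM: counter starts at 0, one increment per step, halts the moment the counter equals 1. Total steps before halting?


Counter starts at 0. Counting sequence:
  Step 1: counter = 1
Counter reached 1 -> halt
Total steps = 1

1


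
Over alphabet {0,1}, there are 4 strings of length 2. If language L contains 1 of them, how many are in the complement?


Alphabet: {0,1}
String length: 2
Total strings of length 2 = 2^2 = 4
Strings in L = 1
Complement = total - |L|
= 4 - 1
= 3

3


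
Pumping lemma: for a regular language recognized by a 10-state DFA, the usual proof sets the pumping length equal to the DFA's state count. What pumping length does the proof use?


Pumping lemma for regular languages (standard proof):
Take p = |Q|, the number of DFA states.
Any string of length >= |Q| passes through |Q|+1 states while reading its first |Q| symbols,
so by pigeonhole some state repeats, giving the loop that can be pumped.
Here |Q| = 10
Therefore the proof uses p = 10

10


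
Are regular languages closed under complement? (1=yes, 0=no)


Regular languages are closed under:
- Union (DFA product construction)
- Intersection (DFA product construction)
- Complement (swap accept/reject states)
- Concatenation (NFA construction)
- Kleene star (NFA construction)
complement is in this list
Therefore: closed

1


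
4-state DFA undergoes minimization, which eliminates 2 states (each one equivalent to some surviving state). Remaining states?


Original DFA: 4 states
Redundant states removed: 2
Minimized states = original - removed
= 4 - 2
= 2

2


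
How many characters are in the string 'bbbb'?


String: 'bbbb'
Counting characters:
  'b' appears 4 time(s)
Total length = 0 + 4 = 4

4
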